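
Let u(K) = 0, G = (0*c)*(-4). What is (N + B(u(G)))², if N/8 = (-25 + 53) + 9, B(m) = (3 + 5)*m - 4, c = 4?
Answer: 85264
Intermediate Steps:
G = 0 (G = (0*4)*(-4) = 0*(-4) = 0)
B(m) = -4 + 8*m (B(m) = 8*m - 4 = -4 + 8*m)
N = 296 (N = 8*((-25 + 53) + 9) = 8*(28 + 9) = 8*37 = 296)
(N + B(u(G)))² = (296 + (-4 + 8*0))² = (296 + (-4 + 0))² = (296 - 4)² = 292² = 85264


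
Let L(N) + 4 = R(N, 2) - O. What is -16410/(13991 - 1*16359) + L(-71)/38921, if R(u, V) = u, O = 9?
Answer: 319247349/46082464 ≈ 6.9277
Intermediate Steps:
L(N) = -13 + N (L(N) = -4 + (N - 1*9) = -4 + (N - 9) = -4 + (-9 + N) = -13 + N)
-16410/(13991 - 1*16359) + L(-71)/38921 = -16410/(13991 - 1*16359) + (-13 - 71)/38921 = -16410/(13991 - 16359) - 84*1/38921 = -16410/(-2368) - 84/38921 = -16410*(-1/2368) - 84/38921 = 8205/1184 - 84/38921 = 319247349/46082464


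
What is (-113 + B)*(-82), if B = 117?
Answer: -328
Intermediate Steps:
(-113 + B)*(-82) = (-113 + 117)*(-82) = 4*(-82) = -328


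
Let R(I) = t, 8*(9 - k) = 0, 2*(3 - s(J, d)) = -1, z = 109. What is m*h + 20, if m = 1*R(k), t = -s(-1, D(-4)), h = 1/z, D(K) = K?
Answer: 4353/218 ≈ 19.968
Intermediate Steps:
s(J, d) = 7/2 (s(J, d) = 3 - ½*(-1) = 3 + ½ = 7/2)
k = 9 (k = 9 - ⅛*0 = 9 + 0 = 9)
h = 1/109 ≈ 0.0091743
t = -7/2 (t = -1*7/2 = -7/2 ≈ -3.5000)
R(I) = -7/2
m = -7/2 (m = 1*(-7/2) = -7/2 ≈ -3.5000)
m*h + 20 = -7/2*1/109 + 20 = -7/218 + 20 = 4353/218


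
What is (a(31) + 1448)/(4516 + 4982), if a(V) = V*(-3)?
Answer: 1355/9498 ≈ 0.14266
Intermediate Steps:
a(V) = -3*V
(a(31) + 1448)/(4516 + 4982) = (-3*31 + 1448)/(4516 + 4982) = (-93 + 1448)/9498 = 1355*(1/9498) = 1355/9498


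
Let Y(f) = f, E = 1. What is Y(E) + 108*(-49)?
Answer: -5291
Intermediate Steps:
Y(E) + 108*(-49) = 1 + 108*(-49) = 1 - 5292 = -5291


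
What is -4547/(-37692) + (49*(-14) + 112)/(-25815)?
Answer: 46338671/324339660 ≈ 0.14287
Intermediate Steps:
-4547/(-37692) + (49*(-14) + 112)/(-25815) = -4547*(-1/37692) + (-686 + 112)*(-1/25815) = 4547/37692 - 574*(-1/25815) = 4547/37692 + 574/25815 = 46338671/324339660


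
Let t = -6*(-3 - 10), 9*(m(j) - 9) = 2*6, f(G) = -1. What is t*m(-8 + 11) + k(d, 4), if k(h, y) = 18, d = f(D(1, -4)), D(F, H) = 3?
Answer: 824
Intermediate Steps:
d = -1
m(j) = 31/3 (m(j) = 9 + (2*6)/9 = 9 + (1/9)*12 = 9 + 4/3 = 31/3)
t = 78 (t = -6*(-13) = 78)
t*m(-8 + 11) + k(d, 4) = 78*(31/3) + 18 = 806 + 18 = 824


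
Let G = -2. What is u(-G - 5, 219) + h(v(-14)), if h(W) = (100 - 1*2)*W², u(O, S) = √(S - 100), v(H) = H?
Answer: 19208 + √119 ≈ 19219.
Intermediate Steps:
u(O, S) = √(-100 + S)
h(W) = 98*W² (h(W) = (100 - 2)*W² = 98*W²)
u(-G - 5, 219) + h(v(-14)) = √(-100 + 219) + 98*(-14)² = √119 + 98*196 = √119 + 19208 = 19208 + √119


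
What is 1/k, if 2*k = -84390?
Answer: -1/42195 ≈ -2.3699e-5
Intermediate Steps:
k = -42195 (k = (1/2)*(-84390) = -42195)
1/k = 1/(-42195) = -1/42195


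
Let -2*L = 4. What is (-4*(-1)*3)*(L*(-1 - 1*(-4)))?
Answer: -72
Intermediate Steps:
L = -2 (L = -1/2*4 = -2)
(-4*(-1)*3)*(L*(-1 - 1*(-4))) = (-4*(-1)*3)*(-2*(-1 - 1*(-4))) = (4*3)*(-2*(-1 + 4)) = 12*(-2*3) = 12*(-6) = -72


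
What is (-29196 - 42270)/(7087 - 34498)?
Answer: 23822/9137 ≈ 2.6072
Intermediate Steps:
(-29196 - 42270)/(7087 - 34498) = -71466/(-27411) = -71466*(-1/27411) = 23822/9137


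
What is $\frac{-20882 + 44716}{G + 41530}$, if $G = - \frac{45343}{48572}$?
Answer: $\frac{1157665048}{2017149817} \approx 0.57391$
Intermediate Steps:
$G = - \frac{45343}{48572}$ ($G = \left(-45343\right) \frac{1}{48572} = - \frac{45343}{48572} \approx -0.93352$)
$\frac{-20882 + 44716}{G + 41530} = \frac{-20882 + 44716}{- \frac{45343}{48572} + 41530} = \frac{23834}{\frac{2017149817}{48572}} = 23834 \cdot \frac{48572}{2017149817} = \frac{1157665048}{2017149817}$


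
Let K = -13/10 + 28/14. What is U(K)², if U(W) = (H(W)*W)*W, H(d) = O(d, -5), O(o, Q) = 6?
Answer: 21609/2500 ≈ 8.6436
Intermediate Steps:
H(d) = 6
K = 7/10 (K = -13*⅒ + 28*(1/14) = -13/10 + 2 = 7/10 ≈ 0.70000)
U(W) = 6*W² (U(W) = (6*W)*W = 6*W²)
U(K)² = (6*(7/10)²)² = (6*(49/100))² = (147/50)² = 21609/2500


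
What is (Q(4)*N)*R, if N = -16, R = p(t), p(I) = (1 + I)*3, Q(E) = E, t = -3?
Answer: 384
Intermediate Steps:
p(I) = 3 + 3*I
R = -6 (R = 3 + 3*(-3) = 3 - 9 = -6)
(Q(4)*N)*R = (4*(-16))*(-6) = -64*(-6) = 384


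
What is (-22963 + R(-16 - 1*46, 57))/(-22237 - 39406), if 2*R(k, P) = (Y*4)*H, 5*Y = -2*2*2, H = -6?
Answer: 114719/308215 ≈ 0.37220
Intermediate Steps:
Y = -8/5 (Y = (-2*2*2)/5 = (-4*2)/5 = (⅕)*(-8) = -8/5 ≈ -1.6000)
R(k, P) = 96/5 (R(k, P) = (-8/5*4*(-6))/2 = (-32/5*(-6))/2 = (½)*(192/5) = 96/5)
(-22963 + R(-16 - 1*46, 57))/(-22237 - 39406) = (-22963 + 96/5)/(-22237 - 39406) = -114719/5/(-61643) = -114719/5*(-1/61643) = 114719/308215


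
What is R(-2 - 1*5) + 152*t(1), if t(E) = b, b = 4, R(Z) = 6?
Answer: 614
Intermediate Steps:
t(E) = 4
R(-2 - 1*5) + 152*t(1) = 6 + 152*4 = 6 + 608 = 614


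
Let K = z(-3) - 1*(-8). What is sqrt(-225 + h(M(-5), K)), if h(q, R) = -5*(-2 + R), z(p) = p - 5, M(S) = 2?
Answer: I*sqrt(215) ≈ 14.663*I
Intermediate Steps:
z(p) = -5 + p
K = 0 (K = (-5 - 3) - 1*(-8) = -8 + 8 = 0)
h(q, R) = 10 - 5*R
sqrt(-225 + h(M(-5), K)) = sqrt(-225 + (10 - 5*0)) = sqrt(-225 + (10 + 0)) = sqrt(-225 + 10) = sqrt(-215) = I*sqrt(215)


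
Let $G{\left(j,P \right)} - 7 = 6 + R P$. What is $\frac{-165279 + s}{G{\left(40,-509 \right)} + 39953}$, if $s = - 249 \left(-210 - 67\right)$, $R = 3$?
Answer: $- \frac{32102}{12813} \approx -2.5054$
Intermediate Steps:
$s = 68973$ ($s = \left(-249\right) \left(-277\right) = 68973$)
$G{\left(j,P \right)} = 13 + 3 P$ ($G{\left(j,P \right)} = 7 + \left(6 + 3 P\right) = 13 + 3 P$)
$\frac{-165279 + s}{G{\left(40,-509 \right)} + 39953} = \frac{-165279 + 68973}{\left(13 + 3 \left(-509\right)\right) + 39953} = - \frac{96306}{\left(13 - 1527\right) + 39953} = - \frac{96306}{-1514 + 39953} = - \frac{96306}{38439} = \left(-96306\right) \frac{1}{38439} = - \frac{32102}{12813}$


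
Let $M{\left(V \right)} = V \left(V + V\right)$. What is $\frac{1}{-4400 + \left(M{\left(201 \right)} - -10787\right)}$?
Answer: $\frac{1}{87189} \approx 1.1469 \cdot 10^{-5}$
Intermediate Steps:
$M{\left(V \right)} = 2 V^{2}$ ($M{\left(V \right)} = V 2 V = 2 V^{2}$)
$\frac{1}{-4400 + \left(M{\left(201 \right)} - -10787\right)} = \frac{1}{-4400 - \left(-10787 - 2 \cdot 201^{2}\right)} = \frac{1}{-4400 + \left(2 \cdot 40401 + 10787\right)} = \frac{1}{-4400 + \left(80802 + 10787\right)} = \frac{1}{-4400 + 91589} = \frac{1}{87189}$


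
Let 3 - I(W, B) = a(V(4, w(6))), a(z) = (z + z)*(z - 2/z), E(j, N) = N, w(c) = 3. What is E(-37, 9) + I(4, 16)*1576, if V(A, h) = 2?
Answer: -1567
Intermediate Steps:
a(z) = 2*z*(z - 2/z) (a(z) = (2*z)*(z - 2/z) = 2*z*(z - 2/z))
I(W, B) = -1 (I(W, B) = 3 - (-4 + 2*2²) = 3 - (-4 + 2*4) = 3 - (-4 + 8) = 3 - 1*4 = 3 - 4 = -1)
E(-37, 9) + I(4, 16)*1576 = 9 - 1*1576 = 9 - 1576 = -1567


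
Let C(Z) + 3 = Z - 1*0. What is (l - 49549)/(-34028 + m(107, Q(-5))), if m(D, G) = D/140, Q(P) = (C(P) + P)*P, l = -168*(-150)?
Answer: 3408860/4763813 ≈ 0.71557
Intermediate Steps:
C(Z) = -3 + Z (C(Z) = -3 + (Z - 1*0) = -3 + (Z + 0) = -3 + Z)
l = 25200
Q(P) = P*(-3 + 2*P) (Q(P) = ((-3 + P) + P)*P = (-3 + 2*P)*P = P*(-3 + 2*P))
m(D, G) = D/140 (m(D, G) = D*(1/140) = D/140)
(l - 49549)/(-34028 + m(107, Q(-5))) = (25200 - 49549)/(-34028 + (1/140)*107) = -24349/(-34028 + 107/140) = -24349/(-4763813/140) = -24349*(-140/4763813) = 3408860/4763813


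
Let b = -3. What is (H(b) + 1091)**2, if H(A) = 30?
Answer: 1256641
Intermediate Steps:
(H(b) + 1091)**2 = (30 + 1091)**2 = 1121**2 = 1256641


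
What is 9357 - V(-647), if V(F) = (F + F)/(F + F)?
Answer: 9356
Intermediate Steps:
V(F) = 1 (V(F) = (2*F)/((2*F)) = (2*F)*(1/(2*F)) = 1)
9357 - V(-647) = 9357 - 1*1 = 9357 - 1 = 9356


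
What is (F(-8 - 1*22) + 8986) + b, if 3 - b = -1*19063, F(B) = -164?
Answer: 27888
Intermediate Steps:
b = 19066 (b = 3 - (-1)*19063 = 3 - 1*(-19063) = 3 + 19063 = 19066)
(F(-8 - 1*22) + 8986) + b = (-164 + 8986) + 19066 = 8822 + 19066 = 27888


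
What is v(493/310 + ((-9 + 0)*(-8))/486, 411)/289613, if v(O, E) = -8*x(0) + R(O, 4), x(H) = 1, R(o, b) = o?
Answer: -52409/2424060810 ≈ -2.1620e-5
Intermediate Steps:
v(O, E) = -8 + O (v(O, E) = -8*1 + O = -8 + O)
v(493/310 + ((-9 + 0)*(-8))/486, 411)/289613 = (-8 + (493/310 + ((-9 + 0)*(-8))/486))/289613 = (-8 + (493*(1/310) - 9*(-8)*(1/486)))*(1/289613) = (-8 + (493/310 + 72*(1/486)))*(1/289613) = (-8 + (493/310 + 4/27))*(1/289613) = (-8 + 14551/8370)*(1/289613) = -52409/8370*1/289613 = -52409/2424060810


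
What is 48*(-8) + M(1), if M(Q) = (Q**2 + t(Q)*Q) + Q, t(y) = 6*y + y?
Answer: -375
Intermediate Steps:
t(y) = 7*y
M(Q) = Q + 8*Q**2 (M(Q) = (Q**2 + (7*Q)*Q) + Q = (Q**2 + 7*Q**2) + Q = 8*Q**2 + Q = Q + 8*Q**2)
48*(-8) + M(1) = 48*(-8) + 1*(1 + 8*1) = -384 + 1*(1 + 8) = -384 + 1*9 = -384 + 9 = -375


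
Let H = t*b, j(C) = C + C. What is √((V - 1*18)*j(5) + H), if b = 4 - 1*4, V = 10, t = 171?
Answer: 4*I*√5 ≈ 8.9443*I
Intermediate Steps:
j(C) = 2*C
b = 0 (b = 4 - 4 = 0)
H = 0 (H = 171*0 = 0)
√((V - 1*18)*j(5) + H) = √((10 - 1*18)*(2*5) + 0) = √((10 - 18)*10 + 0) = √(-8*10 + 0) = √(-80 + 0) = √(-80) = 4*I*√5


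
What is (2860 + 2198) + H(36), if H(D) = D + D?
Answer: 5130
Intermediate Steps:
H(D) = 2*D
(2860 + 2198) + H(36) = (2860 + 2198) + 2*36 = 5058 + 72 = 5130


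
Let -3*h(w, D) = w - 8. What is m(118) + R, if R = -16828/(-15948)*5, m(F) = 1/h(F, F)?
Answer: 2301889/438570 ≈ 5.2486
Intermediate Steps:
h(w, D) = 8/3 - w/3 (h(w, D) = -(w - 8)/3 = -(-8 + w)/3 = 8/3 - w/3)
m(F) = 1/(8/3 - F/3)
R = 21035/3987 (R = -16828*(-1/15948)*5 = (4207/3987)*5 = 21035/3987 ≈ 5.2759)
m(118) + R = -3/(-8 + 118) + 21035/3987 = -3/110 + 21035/3987 = 2301889/438570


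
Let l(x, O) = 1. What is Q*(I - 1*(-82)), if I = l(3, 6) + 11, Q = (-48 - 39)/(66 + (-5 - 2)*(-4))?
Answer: -87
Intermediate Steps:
Q = -87/94 (Q = -87/(66 - 7*(-4)) = -87/(66 + 28) = -87/94 ≈ -0.92553)
I = 12 (I = 1 + 11 = 12)
Q*(I - 1*(-82)) = -87*(12 - 1*(-82))/94 = -87*(12 + 82)/94 = -87/94*94 = -87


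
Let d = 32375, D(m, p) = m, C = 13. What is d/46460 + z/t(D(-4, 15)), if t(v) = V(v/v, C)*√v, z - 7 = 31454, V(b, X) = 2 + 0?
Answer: 6475/9292 - 31461*I/4 ≈ 0.69684 - 7865.3*I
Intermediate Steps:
V(b, X) = 2
z = 31461 (z = 7 + 31454 = 31461)
t(v) = 2*√v
d/46460 + z/t(D(-4, 15)) = 32375/46460 + 31461/((2*√(-4))) = 32375*(1/46460) + 31461/((2*(2*I))) = 6475/9292 + 31461/((4*I)) = 6475/9292 + 31461*(-I/4) = 6475/9292 - 31461*I/4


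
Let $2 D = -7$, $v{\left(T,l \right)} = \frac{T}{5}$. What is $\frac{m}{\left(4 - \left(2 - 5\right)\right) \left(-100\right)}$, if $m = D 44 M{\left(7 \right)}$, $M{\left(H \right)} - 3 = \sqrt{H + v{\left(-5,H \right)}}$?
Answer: $\frac{33}{50} + \frac{11 \sqrt{6}}{50} \approx 1.1989$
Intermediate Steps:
$v{\left(T,l \right)} = \frac{T}{5}$ ($v{\left(T,l \right)} = T \frac{1}{5} = \frac{T}{5}$)
$D = - \frac{7}{2}$ ($D = \frac{1}{2} \left(-7\right) = - \frac{7}{2} \approx -3.5$)
$M{\left(H \right)} = 3 + \sqrt{-1 + H}$ ($M{\left(H \right)} = 3 + \sqrt{H + \frac{1}{5} \left(-5\right)} = 3 + \sqrt{H - 1} = 3 + \sqrt{-1 + H}$)
$m = -462 - 154 \sqrt{6}$ ($m = \left(- \frac{7}{2}\right) 44 \left(3 + \sqrt{-1 + 7}\right) = - 154 \left(3 + \sqrt{6}\right) = -462 - 154 \sqrt{6} \approx -839.22$)
$\frac{m}{\left(4 - \left(2 - 5\right)\right) \left(-100\right)} = \frac{-462 - 154 \sqrt{6}}{\left(4 - \left(2 - 5\right)\right) \left(-100\right)} = \frac{-462 - 154 \sqrt{6}}{\left(4 - -3\right) \left(-100\right)} = \frac{-462 - 154 \sqrt{6}}{\left(4 + 3\right) \left(-100\right)} = \frac{-462 - 154 \sqrt{6}}{7 \left(-100\right)} = \frac{-462 - 154 \sqrt{6}}{-700} = \left(-462 - 154 \sqrt{6}\right) \left(- \frac{1}{700}\right) = \frac{33}{50} + \frac{11 \sqrt{6}}{50}$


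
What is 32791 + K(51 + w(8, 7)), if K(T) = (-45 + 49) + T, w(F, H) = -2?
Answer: 32844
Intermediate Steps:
K(T) = 4 + T
32791 + K(51 + w(8, 7)) = 32791 + (4 + (51 - 2)) = 32791 + (4 + 49) = 32791 + 53 = 32844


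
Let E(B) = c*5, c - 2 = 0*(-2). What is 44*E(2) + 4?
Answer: 444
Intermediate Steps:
c = 2 (c = 2 + 0*(-2) = 2 + 0 = 2)
E(B) = 10 (E(B) = 2*5 = 10)
44*E(2) + 4 = 44*10 + 4 = 440 + 4 = 444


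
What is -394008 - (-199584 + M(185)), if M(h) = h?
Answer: -194609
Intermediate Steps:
-394008 - (-199584 + M(185)) = -394008 - (-199584 + 185) = -394008 - 1*(-199399) = -394008 + 199399 = -194609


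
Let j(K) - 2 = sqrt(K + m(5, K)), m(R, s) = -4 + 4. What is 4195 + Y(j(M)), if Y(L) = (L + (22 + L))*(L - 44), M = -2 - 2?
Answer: 3095 - 116*I ≈ 3095.0 - 116.0*I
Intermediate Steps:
m(R, s) = 0
M = -4
j(K) = 2 + sqrt(K) (j(K) = 2 + sqrt(K + 0) = 2 + sqrt(K))
Y(L) = (-44 + L)*(22 + 2*L) (Y(L) = (22 + 2*L)*(-44 + L) = (-44 + L)*(22 + 2*L))
4195 + Y(j(M)) = 4195 + (-968 - 66*(2 + sqrt(-4)) + 2*(2 + sqrt(-4))**2) = 4195 + (-968 - 66*(2 + 2*I) + 2*(2 + 2*I)**2) = 4195 + (-968 + (-132 - 132*I) + 2*(2 + 2*I)**2) = 4195 + (-1100 - 132*I + 2*(2 + 2*I)**2) = 3095 - 132*I + 2*(2 + 2*I)**2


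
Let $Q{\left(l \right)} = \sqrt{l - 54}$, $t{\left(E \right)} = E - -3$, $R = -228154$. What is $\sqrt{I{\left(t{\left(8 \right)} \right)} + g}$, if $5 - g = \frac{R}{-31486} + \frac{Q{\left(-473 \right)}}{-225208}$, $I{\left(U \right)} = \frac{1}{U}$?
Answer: $\frac{\sqrt{-819548828830154575152 + 1688434368178558 i \sqrt{527}}}{19499972492} \approx 3.4717 \cdot 10^{-5} + 1.4681 i$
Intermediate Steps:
$t{\left(E \right)} = 3 + E$ ($t{\left(E \right)} = E + 3 = 3 + E$)
$Q{\left(l \right)} = \sqrt{-54 + l}$
$g = - \frac{35362}{15743} + \frac{i \sqrt{527}}{225208}$ ($g = 5 - \left(- \frac{228154}{-31486} + \frac{\sqrt{-54 - 473}}{-225208}\right) = 5 - \left(\left(-228154\right) \left(- \frac{1}{31486}\right) + \sqrt{-527} \left(- \frac{1}{225208}\right)\right) = 5 - \left(\frac{114077}{15743} + i \sqrt{527} \left(- \frac{1}{225208}\right)\right) = 5 - \left(\frac{114077}{15743} - \frac{i \sqrt{527}}{225208}\right) = - \frac{35362}{15743} + \frac{i \sqrt{527}}{225208} \approx -2.2462 + 0.00010193 i$)
$\sqrt{I{\left(t{\left(8 \right)} \right)} + g} = \sqrt{\frac{1}{3 + 8} - \left(\frac{35362}{15743} - \frac{i \sqrt{527}}{225208}\right)} = \sqrt{\frac{1}{11} - \left(\frac{35362}{15743} - \frac{i \sqrt{527}}{225208}\right)} = \sqrt{- \frac{373239}{173173} + \frac{i \sqrt{527}}{225208}}$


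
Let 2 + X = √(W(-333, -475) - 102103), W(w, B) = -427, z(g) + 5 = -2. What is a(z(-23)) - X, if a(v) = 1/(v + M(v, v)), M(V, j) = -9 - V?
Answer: 17/9 - I*√102530 ≈ 1.8889 - 320.2*I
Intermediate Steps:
z(g) = -7 (z(g) = -5 - 2 = -7)
a(v) = -⅑ (a(v) = 1/(v + (-9 - v)) = 1/(-9) = -⅑)
X = -2 + I*√102530 (X = -2 + √(-427 - 102103) = -2 + √(-102530) = -2 + I*√102530 ≈ -2.0 + 320.2*I)
a(z(-23)) - X = -⅑ - (-2 + I*√102530) = -⅑ + (2 - I*√102530) = 17/9 - I*√102530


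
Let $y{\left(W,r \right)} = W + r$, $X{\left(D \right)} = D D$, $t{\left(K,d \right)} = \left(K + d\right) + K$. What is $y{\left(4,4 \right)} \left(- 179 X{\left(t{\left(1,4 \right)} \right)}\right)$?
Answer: $-51552$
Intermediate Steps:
$t{\left(K,d \right)} = d + 2 K$
$X{\left(D \right)} = D^{2}$
$y{\left(4,4 \right)} \left(- 179 X{\left(t{\left(1,4 \right)} \right)}\right) = \left(4 + 4\right) \left(- 179 \left(4 + 2 \cdot 1\right)^{2}\right) = 8 \left(- 179 \left(4 + 2\right)^{2}\right) = 8 \left(- 179 \cdot 6^{2}\right) = 8 \left(\left(-179\right) 36\right) = 8 \left(-6444\right) = -51552$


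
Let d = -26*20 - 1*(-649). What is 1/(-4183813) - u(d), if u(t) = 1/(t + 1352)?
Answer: -4185294/6196227053 ≈ -0.00067546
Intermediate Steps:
d = 129 (d = -520 + 649 = 129)
u(t) = 1/(1352 + t)
1/(-4183813) - u(d) = 1/(-4183813) - 1/(1352 + 129) = -1/4183813 - 1/1481 = -4185294/6196227053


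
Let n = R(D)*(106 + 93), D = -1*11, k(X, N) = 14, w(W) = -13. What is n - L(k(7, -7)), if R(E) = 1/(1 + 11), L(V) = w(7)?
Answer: 355/12 ≈ 29.583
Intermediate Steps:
L(V) = -13
D = -11
R(E) = 1/12
n = 199/12 (n = (106 + 93)/12 = (1/12)*199 = 199/12 ≈ 16.583)
n - L(k(7, -7)) = 199/12 - 1*(-13) = 199/12 + 13 = 355/12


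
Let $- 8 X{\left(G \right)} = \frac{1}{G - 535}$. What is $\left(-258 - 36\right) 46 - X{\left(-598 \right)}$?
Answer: $- \frac{122581537}{9064} \approx -13524.0$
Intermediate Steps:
$X{\left(G \right)} = - \frac{1}{8 \left(-535 + G\right)}$ ($X{\left(G \right)} = - \frac{1}{8 \left(G - 535\right)} = - \frac{1}{8 \left(-535 + G\right)}$)
$\left(-258 - 36\right) 46 - X{\left(-598 \right)} = \left(-258 - 36\right) 46 - - \frac{1}{-4280 + 8 \left(-598\right)} = \left(-258 - 36\right) 46 - - \frac{1}{-4280 - 4784} = \left(-294\right) 46 - - \frac{1}{-9064} = -13524 - \left(-1\right) \left(- \frac{1}{9064}\right) = -13524 - \frac{1}{9064} = - \frac{122581537}{9064}$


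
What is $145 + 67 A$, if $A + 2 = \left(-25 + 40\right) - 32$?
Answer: $-1128$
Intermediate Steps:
$A = -19$ ($A = -2 + \left(\left(-25 + 40\right) - 32\right) = -2 + \left(15 - 32\right) = -2 - 17 = -19$)
$145 + 67 A = 145 + 67 \left(-19\right) = 145 - 1273 = -1128$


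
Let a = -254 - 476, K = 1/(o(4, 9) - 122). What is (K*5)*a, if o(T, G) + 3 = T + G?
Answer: 1825/56 ≈ 32.589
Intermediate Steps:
o(T, G) = -3 + G + T (o(T, G) = -3 + (T + G) = -3 + (G + T) = -3 + G + T)
K = -1/112 (K = 1/((-3 + 9 + 4) - 122) = 1/(10 - 122) = 1/(-112) = -1/112 ≈ -0.0089286)
a = -730
(K*5)*a = -1/112*5*(-730) = -5/112*(-730) = 1825/56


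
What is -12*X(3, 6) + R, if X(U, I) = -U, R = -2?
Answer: 34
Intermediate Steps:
-12*X(3, 6) + R = -(-12)*3 - 2 = -12*(-3) - 2 = 36 - 2 = 34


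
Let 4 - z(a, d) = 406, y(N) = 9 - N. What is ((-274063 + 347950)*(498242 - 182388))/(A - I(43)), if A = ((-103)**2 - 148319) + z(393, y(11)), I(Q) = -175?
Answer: -7779168166/45979 ≈ -1.6919e+5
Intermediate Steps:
z(a, d) = -402 (z(a, d) = 4 - 1*406 = 4 - 406 = -402)
A = -138112 (A = ((-103)**2 - 148319) - 402 = (10609 - 148319) - 402 = -137710 - 402 = -138112)
((-274063 + 347950)*(498242 - 182388))/(A - I(43)) = ((-274063 + 347950)*(498242 - 182388))/(-138112 - 1*(-175)) = (73887*315854)/(-138112 + 175) = 23337504498/(-137937) = 23337504498*(-1/137937) = -7779168166/45979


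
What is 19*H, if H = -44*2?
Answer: -1672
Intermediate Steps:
H = -88
19*H = 19*(-88) = -1672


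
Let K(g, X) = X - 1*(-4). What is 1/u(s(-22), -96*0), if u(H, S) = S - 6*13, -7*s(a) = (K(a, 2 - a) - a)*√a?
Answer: -1/78 ≈ -0.012821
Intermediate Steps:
K(g, X) = 4 + X (K(g, X) = X + 4 = 4 + X)
s(a) = -√a*(6 - 2*a)/7 (s(a) = -((4 + (2 - a)) - a)*√a/7 = -((6 - a) - a)*√a/7 = -(6 - 2*a)*√a/7 = -√a*(6 - 2*a)/7)
u(H, S) = -78 + S (u(H, S) = S - 78 = -78 + S)
1/u(s(-22), -96*0) = 1/(-78 - 96*0) = 1/(-78 + 0) = 1/(-78) = -1/78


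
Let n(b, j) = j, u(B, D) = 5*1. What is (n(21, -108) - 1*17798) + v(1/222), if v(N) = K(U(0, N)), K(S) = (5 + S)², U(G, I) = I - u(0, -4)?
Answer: -882479303/49284 ≈ -17906.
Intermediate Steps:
u(B, D) = 5
U(G, I) = -5 + I (U(G, I) = I - 1*5 = I - 5 = -5 + I)
v(N) = N² (v(N) = (5 + (-5 + N))² = N²)
(n(21, -108) - 1*17798) + v(1/222) = (-108 - 1*17798) + (1/222)² = (-108 - 17798) + (1/222)² = -17906 + 1/49284 = -882479303/49284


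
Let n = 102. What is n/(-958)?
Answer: -51/479 ≈ -0.10647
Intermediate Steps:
n/(-958) = 102/(-958) = 102*(-1/958) = -51/479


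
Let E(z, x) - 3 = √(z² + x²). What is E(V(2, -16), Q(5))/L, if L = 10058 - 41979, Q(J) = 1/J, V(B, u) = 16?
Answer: -3/31921 - √6401/159605 ≈ -0.00059526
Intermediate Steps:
L = -31921
E(z, x) = 3 + √(x² + z²) (E(z, x) = 3 + √(z² + x²) = 3 + √(x² + z²))
E(V(2, -16), Q(5))/L = (3 + √((1/5)² + 16²))/(-31921) = (3 + √((⅕)² + 256))*(-1/31921) = (3 + √(1/25 + 256))*(-1/31921) = (3 + √(6401/25))*(-1/31921) = (3 + √6401/5)*(-1/31921) = -3/31921 - √6401/159605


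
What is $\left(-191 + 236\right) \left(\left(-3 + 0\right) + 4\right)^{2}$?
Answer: $45$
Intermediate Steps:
$\left(-191 + 236\right) \left(\left(-3 + 0\right) + 4\right)^{2} = 45 \left(-3 + 4\right)^{2} = 45 \cdot 1^{2} = 45 \cdot 1 = 45$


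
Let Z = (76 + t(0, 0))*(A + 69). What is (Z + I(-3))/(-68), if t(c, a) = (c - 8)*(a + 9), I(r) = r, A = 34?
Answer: -409/68 ≈ -6.0147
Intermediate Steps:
t(c, a) = (-8 + c)*(9 + a)
Z = 412 (Z = (76 + (-72 - 8*0 + 9*0 + 0*0))*(34 + 69) = (76 + (-72 + 0 + 0 + 0))*103 = (76 - 72)*103 = 4*103 = 412)
(Z + I(-3))/(-68) = (412 - 3)/(-68) = 409*(-1/68) = -409/68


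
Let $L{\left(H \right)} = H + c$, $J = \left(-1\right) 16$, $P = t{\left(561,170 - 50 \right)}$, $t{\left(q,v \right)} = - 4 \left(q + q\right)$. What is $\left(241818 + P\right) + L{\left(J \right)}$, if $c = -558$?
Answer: $236756$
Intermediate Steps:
$t{\left(q,v \right)} = - 8 q$ ($t{\left(q,v \right)} = - 4 \cdot 2 q = - 8 q$)
$P = -4488$ ($P = \left(-8\right) 561 = -4488$)
$J = -16$
$L{\left(H \right)} = -558 + H$ ($L{\left(H \right)} = H - 558 = -558 + H$)
$\left(241818 + P\right) + L{\left(J \right)} = \left(241818 - 4488\right) - 574 = 237330 - 574 = 236756$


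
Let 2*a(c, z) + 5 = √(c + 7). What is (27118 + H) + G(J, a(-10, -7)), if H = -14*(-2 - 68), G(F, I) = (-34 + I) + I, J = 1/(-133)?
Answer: 28059 + I*√3 ≈ 28059.0 + 1.732*I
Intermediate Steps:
J = -1/133 ≈ -0.0075188
a(c, z) = -5/2 + √(7 + c)/2 (a(c, z) = -5/2 + √(c + 7)/2 = -5/2 + √(7 + c)/2)
G(F, I) = -34 + 2*I
H = 980 (H = -14*(-70) = 980)
(27118 + H) + G(J, a(-10, -7)) = (27118 + 980) + (-34 + 2*(-5/2 + √(7 - 10)/2)) = 28098 + (-34 + 2*(-5/2 + √(-3)/2)) = 28098 + (-34 + 2*(-5/2 + (I*√3)/2)) = 28098 + (-34 + 2*(-5/2 + I*√3/2)) = 28098 + (-34 + (-5 + I*√3)) = 28098 + (-39 + I*√3) = 28059 + I*√3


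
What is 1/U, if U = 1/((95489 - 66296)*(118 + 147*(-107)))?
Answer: -455731923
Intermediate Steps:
U = -1/455731923 (U = 1/(29193*(118 - 15729)) = (1/29193)/(-15611) = (1/29193)*(-1/15611) = -1/455731923 ≈ -2.1943e-9)
1/U = 1/(-1/455731923) = -455731923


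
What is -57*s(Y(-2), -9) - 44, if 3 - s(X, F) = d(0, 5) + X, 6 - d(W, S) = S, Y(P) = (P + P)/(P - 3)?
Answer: -562/5 ≈ -112.40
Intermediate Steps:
Y(P) = 2*P/(-3 + P) (Y(P) = (2*P)/(-3 + P) = 2*P/(-3 + P))
d(W, S) = 6 - S
s(X, F) = 2 - X (s(X, F) = 3 - ((6 - 1*5) + X) = 3 - ((6 - 5) + X) = 3 - (1 + X) = 3 + (-1 - X) = 2 - X)
-57*s(Y(-2), -9) - 44 = -57*(2 - 2*(-2)/(-3 - 2)) - 44 = -57*(2 - 2*(-2)/(-5)) - 44 = -57*(2 - 2*(-2)*(-1)/5) - 44 = -57*(2 - 1*4/5) - 44 = -57*(2 - 4/5) - 44 = -57*6/5 - 44 = -342/5 - 44 = -562/5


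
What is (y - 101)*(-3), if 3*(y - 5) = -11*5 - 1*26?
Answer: 369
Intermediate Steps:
y = -22 (y = 5 + (-11*5 - 1*26)/3 = 5 + (-55 - 26)/3 = 5 + (1/3)*(-81) = 5 - 27 = -22)
(y - 101)*(-3) = (-22 - 101)*(-3) = -123*(-3) = 369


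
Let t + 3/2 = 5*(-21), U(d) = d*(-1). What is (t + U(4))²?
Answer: 48841/4 ≈ 12210.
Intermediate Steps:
U(d) = -d
t = -213/2 (t = -3/2 + 5*(-21) = -3/2 - 105 = -213/2 ≈ -106.50)
(t + U(4))² = (-213/2 - 1*4)² = (-213/2 - 4)² = (-221/2)² = 48841/4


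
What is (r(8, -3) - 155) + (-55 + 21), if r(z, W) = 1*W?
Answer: -192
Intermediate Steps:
r(z, W) = W
(r(8, -3) - 155) + (-55 + 21) = (-3 - 155) + (-55 + 21) = -158 - 34 = -192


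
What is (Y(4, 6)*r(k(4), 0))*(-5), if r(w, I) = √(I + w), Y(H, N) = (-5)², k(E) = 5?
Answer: -125*√5 ≈ -279.51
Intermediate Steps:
Y(H, N) = 25
(Y(4, 6)*r(k(4), 0))*(-5) = (25*√(0 + 5))*(-5) = (25*√5)*(-5) = -125*√5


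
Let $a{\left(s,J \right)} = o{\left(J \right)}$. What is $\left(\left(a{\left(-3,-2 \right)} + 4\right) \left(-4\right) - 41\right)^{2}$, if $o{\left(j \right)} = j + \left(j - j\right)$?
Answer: $2401$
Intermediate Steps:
$o{\left(j \right)} = j$ ($o{\left(j \right)} = j + 0 = j$)
$a{\left(s,J \right)} = J$
$\left(\left(a{\left(-3,-2 \right)} + 4\right) \left(-4\right) - 41\right)^{2} = \left(\left(-2 + 4\right) \left(-4\right) - 41\right)^{2} = \left(2 \left(-4\right) - 41\right)^{2} = \left(-8 - 41\right)^{2} = \left(-49\right)^{2} = 2401$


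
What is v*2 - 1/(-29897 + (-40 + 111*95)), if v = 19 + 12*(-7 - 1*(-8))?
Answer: 1202305/19392 ≈ 62.000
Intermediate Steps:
v = 31 (v = 19 + 12*(-7 + 8) = 19 + 12*1 = 19 + 12 = 31)
v*2 - 1/(-29897 + (-40 + 111*95)) = 31*2 - 1/(-29897 + (-40 + 111*95)) = 62 - 1/(-29897 + (-40 + 10545)) = 62 - 1/(-29897 + 10505) = 62 - 1/(-19392) = 62 - 1*(-1/19392) = 62 + 1/19392 = 1202305/19392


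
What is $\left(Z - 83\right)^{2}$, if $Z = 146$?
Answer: $3969$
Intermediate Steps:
$\left(Z - 83\right)^{2} = \left(146 - 83\right)^{2} = 63^{2} = 3969$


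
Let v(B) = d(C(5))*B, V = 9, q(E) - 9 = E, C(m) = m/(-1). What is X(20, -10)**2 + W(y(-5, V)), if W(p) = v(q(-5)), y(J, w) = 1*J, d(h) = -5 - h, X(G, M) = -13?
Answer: 169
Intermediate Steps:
C(m) = -m (C(m) = m*(-1) = -m)
q(E) = 9 + E
y(J, w) = J
v(B) = 0 (v(B) = (-5 - (-1)*5)*B = (-5 - 1*(-5))*B = (-5 + 5)*B = 0*B = 0)
W(p) = 0
X(20, -10)**2 + W(y(-5, V)) = (-13)**2 + 0 = 169 + 0 = 169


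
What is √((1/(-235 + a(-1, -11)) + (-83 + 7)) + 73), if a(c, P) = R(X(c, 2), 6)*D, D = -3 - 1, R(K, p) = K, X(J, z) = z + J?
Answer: I*√171602/239 ≈ 1.7333*I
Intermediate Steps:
X(J, z) = J + z
D = -4
a(c, P) = -8 - 4*c (a(c, P) = (c + 2)*(-4) = (2 + c)*(-4) = -8 - 4*c)
√((1/(-235 + a(-1, -11)) + (-83 + 7)) + 73) = √((1/(-235 + (-8 - 4*(-1))) + (-83 + 7)) + 73) = √((1/(-235 + (-8 + 4)) - 76) + 73) = √((1/(-235 - 4) - 76) + 73) = √((1/(-239) - 76) + 73) = √((-1/239 - 76) + 73) = √(-18165/239 + 73) = √(-718/239) = I*√171602/239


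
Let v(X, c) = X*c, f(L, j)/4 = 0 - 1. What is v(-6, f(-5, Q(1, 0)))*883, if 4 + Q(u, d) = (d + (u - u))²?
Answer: 21192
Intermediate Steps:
Q(u, d) = -4 + d² (Q(u, d) = -4 + (d + (u - u))² = -4 + (d + 0)² = -4 + d²)
f(L, j) = -4 (f(L, j) = 4*(0 - 1) = 4*(-1) = -4)
v(-6, f(-5, Q(1, 0)))*883 = -6*(-4)*883 = 24*883 = 21192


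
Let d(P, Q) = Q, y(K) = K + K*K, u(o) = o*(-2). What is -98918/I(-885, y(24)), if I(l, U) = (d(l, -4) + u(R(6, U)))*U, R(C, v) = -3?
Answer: -49459/600 ≈ -82.432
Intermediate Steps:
u(o) = -2*o
y(K) = K + K²
I(l, U) = 2*U (I(l, U) = (-4 - 2*(-3))*U = (-4 + 6)*U = 2*U)
-98918/I(-885, y(24)) = -98918*1/(48*(1 + 24)) = -98918/(2*(24*25)) = -98918/(2*600) = -98918/1200 = -98918*1/1200 = -49459/600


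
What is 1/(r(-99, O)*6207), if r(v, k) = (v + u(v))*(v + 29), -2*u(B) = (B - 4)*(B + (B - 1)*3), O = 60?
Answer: 1/8971132275 ≈ 1.1147e-10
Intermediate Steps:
u(B) = -(-4 + B)*(-3 + 4*B)/2 (u(B) = -(B - 4)*(B + (B - 1)*3)/2 = -(-4 + B)*(B + (-1 + B)*3)/2 = -(-4 + B)*(B + (-3 + 3*B))/2 = -(-4 + B)*(-3 + 4*B)/2)
r(v, k) = (29 + v)*(-6 - 2*v**2 + 21*v/2) (r(v, k) = (v + (-6 - 2*v**2 + 19*v/2))*(v + 29) = (-6 - 2*v**2 + 21*v/2)*(29 + v) = (29 + v)*(-6 - 2*v**2 + 21*v/2))
1/(r(-99, O)*6207) = 1/(-174 - 2*(-99)**3 - 95/2*(-99)**2 + (597/2)*(-99)*6207) = (1/6207)/(-174 - 2*(-970299) - 95/2*9801 - 59103/2) = (1/6207)/(-174 + 1940598 - 931095/2 - 59103/2) = (1/6207)/1445325 = (1/1445325)*(1/6207) = 1/8971132275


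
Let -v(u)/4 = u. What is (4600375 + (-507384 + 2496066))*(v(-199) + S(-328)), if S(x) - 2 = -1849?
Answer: -6925098907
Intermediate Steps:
v(u) = -4*u
S(x) = -1847 (S(x) = 2 - 1849 = -1847)
(4600375 + (-507384 + 2496066))*(v(-199) + S(-328)) = (4600375 + (-507384 + 2496066))*(-4*(-199) - 1847) = (4600375 + 1988682)*(796 - 1847) = 6589057*(-1051) = -6925098907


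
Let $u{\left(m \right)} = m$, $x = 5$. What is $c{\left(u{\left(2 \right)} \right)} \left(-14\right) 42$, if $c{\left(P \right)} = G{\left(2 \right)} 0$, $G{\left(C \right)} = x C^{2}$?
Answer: $0$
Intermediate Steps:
$G{\left(C \right)} = 5 C^{2}$
$c{\left(P \right)} = 0$ ($c{\left(P \right)} = 5 \cdot 2^{2} \cdot 0 = 5 \cdot 4 \cdot 0 = 20 \cdot 0 = 0$)
$c{\left(u{\left(2 \right)} \right)} \left(-14\right) 42 = 0 \left(-14\right) 42 = 0 \cdot 42 = 0$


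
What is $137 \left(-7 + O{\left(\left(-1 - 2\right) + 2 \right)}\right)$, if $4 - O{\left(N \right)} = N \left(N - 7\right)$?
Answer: $-1507$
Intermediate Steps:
$O{\left(N \right)} = 4 - N \left(-7 + N\right)$ ($O{\left(N \right)} = 4 - N \left(N - 7\right) = 4 - N \left(-7 + N\right)$)
$137 \left(-7 + O{\left(\left(-1 - 2\right) + 2 \right)}\right) = 137 \left(-7 + \left(4 - \left(\left(-1 - 2\right) + 2\right)^{2} + 7 \left(\left(-1 - 2\right) + 2\right)\right)\right) = 137 \left(-7 + \left(4 - \left(-3 + 2\right)^{2} + 7 \left(-3 + 2\right)\right)\right) = 137 \left(-7 + \left(4 - \left(-1\right)^{2} + 7 \left(-1\right)\right)\right) = 137 \left(-7 - 4\right) = 137 \left(-11\right) = -1507$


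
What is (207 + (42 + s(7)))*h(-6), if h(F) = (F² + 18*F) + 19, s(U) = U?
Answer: -13568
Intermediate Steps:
h(F) = 19 + F² + 18*F
(207 + (42 + s(7)))*h(-6) = (207 + (42 + 7))*(19 + (-6)² + 18*(-6)) = (207 + 49)*(19 + 36 - 108) = 256*(-53) = -13568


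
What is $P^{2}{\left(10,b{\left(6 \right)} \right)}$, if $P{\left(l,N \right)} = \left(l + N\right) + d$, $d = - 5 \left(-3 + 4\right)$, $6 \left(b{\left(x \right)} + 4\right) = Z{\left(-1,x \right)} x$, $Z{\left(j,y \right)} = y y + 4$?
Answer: $1681$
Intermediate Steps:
$Z{\left(j,y \right)} = 4 + y^{2}$ ($Z{\left(j,y \right)} = y^{2} + 4 = 4 + y^{2}$)
$b{\left(x \right)} = -4 + \frac{x \left(4 + x^{2}\right)}{6}$ ($b{\left(x \right)} = -4 + \frac{\left(4 + x^{2}\right) x}{6} = -4 + \frac{x \left(4 + x^{2}\right)}{6}$)
$d = -5$ ($d = \left(-5\right) 1 = -5$)
$P{\left(l,N \right)} = -5 + N + l$ ($P{\left(l,N \right)} = \left(l + N\right) - 5 = \left(N + l\right) - 5 = -5 + N + l$)
$P^{2}{\left(10,b{\left(6 \right)} \right)} = \left(-5 - \left(4 - \left(4 + 6^{2}\right)\right) + 10\right)^{2} = \left(-5 - \left(4 - \left(4 + 36\right)\right) + 10\right)^{2} = \left(-5 - \left(4 - 40\right) + 10\right)^{2} = \left(-5 + \left(-4 + 40\right) + 10\right)^{2} = \left(-5 + 36 + 10\right)^{2} = 41^{2} = 1681$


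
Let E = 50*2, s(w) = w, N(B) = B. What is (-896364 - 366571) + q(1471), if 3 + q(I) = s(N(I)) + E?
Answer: -1261367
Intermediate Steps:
E = 100
q(I) = 97 + I (q(I) = -3 + (I + 100) = -3 + (100 + I) = 97 + I)
(-896364 - 366571) + q(1471) = (-896364 - 366571) + (97 + 1471) = -1262935 + 1568 = -1261367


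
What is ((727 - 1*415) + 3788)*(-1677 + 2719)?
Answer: 4272200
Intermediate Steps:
((727 - 1*415) + 3788)*(-1677 + 2719) = ((727 - 415) + 3788)*1042 = (312 + 3788)*1042 = 4100*1042 = 4272200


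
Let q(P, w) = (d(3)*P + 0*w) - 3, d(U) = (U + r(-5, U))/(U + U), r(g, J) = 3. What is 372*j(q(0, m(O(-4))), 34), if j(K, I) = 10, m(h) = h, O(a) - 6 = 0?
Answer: 3720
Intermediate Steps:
d(U) = (3 + U)/(2*U) (d(U) = (U + 3)/(U + U) = (3 + U)/((2*U)) = (3 + U)*(1/(2*U)) = (3 + U)/(2*U))
O(a) = 6 (O(a) = 6 + 0 = 6)
q(P, w) = -3 + P (q(P, w) = (((1/2)*(3 + 3)/3)*P + 0*w) - 3 = (((1/2)*(1/3)*6)*P + 0) - 3 = (1*P + 0) - 3 = (P + 0) - 3 = P - 3 = -3 + P)
372*j(q(0, m(O(-4))), 34) = 372*10 = 3720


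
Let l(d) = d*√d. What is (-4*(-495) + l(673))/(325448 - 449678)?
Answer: -66/4141 - 673*√673/124230 ≈ -0.15648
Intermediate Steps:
l(d) = d^(3/2)
(-4*(-495) + l(673))/(325448 - 449678) = (-4*(-495) + 673^(3/2))/(325448 - 449678) = (1980 + 673*√673)/(-124230) = (1980 + 673*√673)*(-1/124230) = -66/4141 - 673*√673/124230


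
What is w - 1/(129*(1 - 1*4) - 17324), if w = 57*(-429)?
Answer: -433087082/17711 ≈ -24453.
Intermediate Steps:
w = -24453
w - 1/(129*(1 - 1*4) - 17324) = -24453 - 1/(129*(1 - 1*4) - 17324) = -24453 - 1/(129*(1 - 4) - 17324) = -24453 - 1/(129*(-3) - 17324) = -24453 - 1/(-387 - 17324) = -24453 - 1/(-17711) = -24453 - 1*(-1/17711) = -24453 + 1/17711 = -433087082/17711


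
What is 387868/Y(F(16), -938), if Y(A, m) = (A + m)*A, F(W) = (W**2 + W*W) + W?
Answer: -96967/54120 ≈ -1.7917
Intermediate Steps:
F(W) = W + 2*W**2 (F(W) = (W**2 + W**2) + W = 2*W**2 + W = W + 2*W**2)
Y(A, m) = A*(A + m)
387868/Y(F(16), -938) = 387868/(((16*(1 + 2*16))*(16*(1 + 2*16) - 938))) = 387868/(((16*(1 + 32))*(16*(1 + 32) - 938))) = 387868/(((16*33)*(16*33 - 938))) = 387868/((528*(528 - 938))) = 387868/((528*(-410))) = 387868/(-216480) = 387868*(-1/216480) = -96967/54120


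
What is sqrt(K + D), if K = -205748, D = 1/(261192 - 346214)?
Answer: I*sqrt(1487298897187054)/85022 ≈ 453.59*I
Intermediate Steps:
D = -1/85022 (D = 1/(-85022) = -1/85022 ≈ -1.1762e-5)
sqrt(K + D) = sqrt(-205748 - 1/85022) = sqrt(-17493106457/85022) = I*sqrt(1487298897187054)/85022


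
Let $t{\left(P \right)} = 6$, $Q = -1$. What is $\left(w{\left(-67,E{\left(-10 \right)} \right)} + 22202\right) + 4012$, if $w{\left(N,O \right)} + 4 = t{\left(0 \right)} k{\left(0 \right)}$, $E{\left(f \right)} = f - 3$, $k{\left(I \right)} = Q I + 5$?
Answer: $26240$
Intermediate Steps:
$k{\left(I \right)} = 5 - I$ ($k{\left(I \right)} = - I + 5 = 5 - I$)
$E{\left(f \right)} = -3 + f$
$w{\left(N,O \right)} = 26$ ($w{\left(N,O \right)} = -4 + 6 \left(5 - 0\right) = -4 + 6 \left(5 + 0\right) = -4 + 6 \cdot 5 = -4 + 30 = 26$)
$\left(w{\left(-67,E{\left(-10 \right)} \right)} + 22202\right) + 4012 = \left(26 + 22202\right) + 4012 = 22228 + 4012 = 26240$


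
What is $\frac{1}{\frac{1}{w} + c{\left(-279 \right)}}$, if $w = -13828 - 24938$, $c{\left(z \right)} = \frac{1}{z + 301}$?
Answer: $\frac{213213}{9686} \approx 22.012$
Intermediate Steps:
$c{\left(z \right)} = \frac{1}{301 + z}$
$w = -38766$
$\frac{1}{\frac{1}{w} + c{\left(-279 \right)}} = \frac{1}{\frac{1}{-38766} + \frac{1}{301 - 279}} = \frac{1}{- \frac{1}{38766} + \frac{1}{22}} = \frac{1}{\frac{9686}{213213}} = \frac{213213}{9686}$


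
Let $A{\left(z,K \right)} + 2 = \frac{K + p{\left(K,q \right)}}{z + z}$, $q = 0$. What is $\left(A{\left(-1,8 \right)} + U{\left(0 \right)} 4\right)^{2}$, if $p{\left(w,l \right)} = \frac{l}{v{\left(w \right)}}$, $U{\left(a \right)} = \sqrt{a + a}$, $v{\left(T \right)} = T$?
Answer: $36$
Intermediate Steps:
$U{\left(a \right)} = \sqrt{2} \sqrt{a}$ ($U{\left(a \right)} = \sqrt{2 a} = \sqrt{2} \sqrt{a}$)
$p{\left(w,l \right)} = \frac{l}{w}$
$A{\left(z,K \right)} = -2 + \frac{K}{2 z}$ ($A{\left(z,K \right)} = -2 + \frac{K + \frac{0}{K}}{z + z} = -2 + \frac{K + 0}{2 z} = -2 + K \frac{1}{2 z} = -2 + \frac{K}{2 z}$)
$\left(A{\left(-1,8 \right)} + U{\left(0 \right)} 4\right)^{2} = \left(\left(-2 + \frac{1}{2} \cdot 8 \frac{1}{-1}\right) + \sqrt{2} \sqrt{0} \cdot 4\right)^{2} = \left(\left(-2 + \frac{1}{2} \cdot 8 \left(-1\right)\right) + \sqrt{2} \cdot 0 \cdot 4\right)^{2} = \left(\left(-2 - 4\right) + 0 \cdot 4\right)^{2} = \left(-6 + 0\right)^{2} = \left(-6\right)^{2} = 36$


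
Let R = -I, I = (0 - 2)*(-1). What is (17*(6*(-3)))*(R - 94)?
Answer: 29376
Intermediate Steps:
I = 2 (I = -2*(-1) = 2)
R = -2 (R = -1*2 = -2)
(17*(6*(-3)))*(R - 94) = (17*(6*(-3)))*(-2 - 94) = (17*(-18))*(-96) = -306*(-96) = 29376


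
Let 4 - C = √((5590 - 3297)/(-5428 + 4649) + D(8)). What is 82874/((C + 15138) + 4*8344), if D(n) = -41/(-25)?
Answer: 39153326127850/22922039217643 + 207185*I*√19775694/22922039217643 ≈ 1.7081 + 4.0195e-5*I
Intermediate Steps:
D(n) = 41/25 (D(n) = -41*(-1/25) = 41/25)
C = 4 - I*√19775694/3895 (C = 4 - √((5590 - 3297)/(-5428 + 4649) + 41/25) = 4 - √(2293/(-779) + 41/25) = 4 - √(2293*(-1/779) + 41/25) = 4 - √(-2293/779 + 41/25) = 4 - √(-25386/19475) = 4 - I*√19775694/3895 ≈ 4.0 - 1.1417*I)
82874/((C + 15138) + 4*8344) = 82874/(((4 - I*√19775694/3895) + 15138) + 4*8344) = 82874/((15142 - I*√19775694/3895) + 33376) = 82874/(48518 - I*√19775694/3895)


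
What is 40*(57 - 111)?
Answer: -2160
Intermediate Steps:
40*(57 - 111) = 40*(-54) = -2160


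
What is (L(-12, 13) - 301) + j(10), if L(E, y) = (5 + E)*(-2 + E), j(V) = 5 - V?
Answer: -208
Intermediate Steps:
L(E, y) = (-2 + E)*(5 + E)
(L(-12, 13) - 301) + j(10) = ((-10 + (-12)² + 3*(-12)) - 301) + (5 - 1*10) = ((-10 + 144 - 36) - 301) + (5 - 10) = (98 - 301) - 5 = -203 - 5 = -208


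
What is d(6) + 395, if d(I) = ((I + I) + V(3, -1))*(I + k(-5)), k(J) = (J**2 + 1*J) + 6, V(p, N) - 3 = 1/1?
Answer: 907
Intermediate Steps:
V(p, N) = 4 (V(p, N) = 3 + 1/1 = 3 + 1 = 4)
k(J) = 6 + J + J**2 (k(J) = (J**2 + J) + 6 = (J + J**2) + 6 = 6 + J + J**2)
d(I) = (4 + 2*I)*(26 + I) (d(I) = ((I + I) + 4)*(I + (6 - 5 + (-5)**2)) = (2*I + 4)*(I + (6 - 5 + 25)) = (4 + 2*I)*(I + 26) = (4 + 2*I)*(26 + I))
d(6) + 395 = (104 + 2*6**2 + 56*6) + 395 = (104 + 2*36 + 336) + 395 = (104 + 72 + 336) + 395 = 512 + 395 = 907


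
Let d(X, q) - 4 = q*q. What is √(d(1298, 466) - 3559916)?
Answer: 2*I*√835689 ≈ 1828.3*I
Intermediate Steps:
d(X, q) = 4 + q² (d(X, q) = 4 + q*q = 4 + q²)
√(d(1298, 466) - 3559916) = √((4 + 466²) - 3559916) = √((4 + 217156) - 3559916) = √(217160 - 3559916) = √(-3342756) = 2*I*√835689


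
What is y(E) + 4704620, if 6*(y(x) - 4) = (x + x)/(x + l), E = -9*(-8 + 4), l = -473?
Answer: 2055920676/437 ≈ 4.7046e+6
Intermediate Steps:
E = 36 (E = -9*(-4) = 36)
y(x) = 4 + x/(3*(-473 + x)) (y(x) = 4 + ((x + x)/(x - 473))/6 = 4 + ((2*x)/(-473 + x))/6 = 4 + (2*x/(-473 + x))/6 = 4 + x/(3*(-473 + x)))
y(E) + 4704620 = (-5676 + 13*36)/(3*(-473 + 36)) + 4704620 = (⅓)*(-5676 + 468)/(-437) + 4704620 = (⅓)*(-1/437)*(-5208) + 4704620 = 1736/437 + 4704620 = 2055920676/437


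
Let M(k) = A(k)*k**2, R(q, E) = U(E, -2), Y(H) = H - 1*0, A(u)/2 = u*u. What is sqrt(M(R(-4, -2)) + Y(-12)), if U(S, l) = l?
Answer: 2*sqrt(5) ≈ 4.4721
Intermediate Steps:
A(u) = 2*u**2 (A(u) = 2*(u*u) = 2*u**2)
Y(H) = H (Y(H) = H + 0 = H)
R(q, E) = -2
M(k) = 2*k**4 (M(k) = (2*k**2)*k**2 = 2*k**4)
sqrt(M(R(-4, -2)) + Y(-12)) = sqrt(2*(-2)**4 - 12) = sqrt(2*16 - 12) = sqrt(32 - 12) = sqrt(20) = 2*sqrt(5)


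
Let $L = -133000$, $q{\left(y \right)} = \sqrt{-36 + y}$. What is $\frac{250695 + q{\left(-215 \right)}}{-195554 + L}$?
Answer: $- \frac{27855}{36506} - \frac{i \sqrt{251}}{328554} \approx -0.76303 - 4.822 \cdot 10^{-5} i$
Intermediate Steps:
$\frac{250695 + q{\left(-215 \right)}}{-195554 + L} = \frac{250695 + \sqrt{-36 - 215}}{-195554 - 133000} = \frac{250695 + \sqrt{-251}}{-328554} = \left(250695 + i \sqrt{251}\right) \left(- \frac{1}{328554}\right) = - \frac{27855}{36506} - \frac{i \sqrt{251}}{328554}$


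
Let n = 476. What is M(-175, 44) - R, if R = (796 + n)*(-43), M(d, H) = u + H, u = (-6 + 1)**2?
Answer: 54765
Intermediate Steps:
u = 25 (u = (-5)**2 = 25)
M(d, H) = 25 + H
R = -54696 (R = (796 + 476)*(-43) = 1272*(-43) = -54696)
M(-175, 44) - R = (25 + 44) - 1*(-54696) = 69 + 54696 = 54765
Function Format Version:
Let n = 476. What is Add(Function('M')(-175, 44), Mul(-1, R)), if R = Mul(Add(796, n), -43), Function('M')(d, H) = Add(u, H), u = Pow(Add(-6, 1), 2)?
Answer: 54765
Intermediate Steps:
u = 25 (u = Pow(-5, 2) = 25)
Function('M')(d, H) = Add(25, H)
R = -54696 (R = Mul(Add(796, 476), -43) = Mul(1272, -43) = -54696)
Add(Function('M')(-175, 44), Mul(-1, R)) = Add(Add(25, 44), Mul(-1, -54696)) = Add(69, 54696) = 54765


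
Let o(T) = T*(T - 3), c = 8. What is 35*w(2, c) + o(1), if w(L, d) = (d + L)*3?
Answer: 1048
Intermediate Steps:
w(L, d) = 3*L + 3*d (w(L, d) = (L + d)*3 = 3*L + 3*d)
o(T) = T*(-3 + T)
35*w(2, c) + o(1) = 35*(3*2 + 3*8) + 1*(-3 + 1) = 35*(6 + 24) + 1*(-2) = 35*30 - 2 = 1050 - 2 = 1048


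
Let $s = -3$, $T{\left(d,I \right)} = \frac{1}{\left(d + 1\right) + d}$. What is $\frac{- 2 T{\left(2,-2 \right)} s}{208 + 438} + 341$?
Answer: $\frac{550718}{1615} \approx 341.0$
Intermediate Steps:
$T{\left(d,I \right)} = \frac{1}{1 + 2 d}$ ($T{\left(d,I \right)} = \frac{1}{\left(1 + d\right) + d} = \frac{1}{1 + 2 d}$)
$\frac{- 2 T{\left(2,-2 \right)} s}{208 + 438} + 341 = \frac{- \frac{2}{1 + 2 \cdot 2} \left(-3\right)}{208 + 438} + 341 = \frac{- \frac{2}{1 + 4} \left(-3\right)}{646} + 341 = - \frac{2}{5} \left(-3\right) \frac{1}{646} + 341 = \left(-2\right) \frac{1}{5} \left(-3\right) \frac{1}{646} + 341 = \left(- \frac{2}{5}\right) \left(-3\right) \frac{1}{646} + 341 = \frac{6}{5} \cdot \frac{1}{646} + 341 = \frac{3}{1615} + 341 = \frac{550718}{1615}$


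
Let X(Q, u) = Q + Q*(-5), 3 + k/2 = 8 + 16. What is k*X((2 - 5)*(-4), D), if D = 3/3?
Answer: -2016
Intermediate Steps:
D = 1 (D = 3*(1/3) = 1)
k = 42 (k = -6 + 2*(8 + 16) = -6 + 2*24 = -6 + 48 = 42)
X(Q, u) = -4*Q (X(Q, u) = Q - 5*Q = -4*Q)
k*X((2 - 5)*(-4), D) = 42*(-4*(2 - 5)*(-4)) = 42*(-(-12)*(-4)) = 42*(-4*12) = 42*(-48) = -2016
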